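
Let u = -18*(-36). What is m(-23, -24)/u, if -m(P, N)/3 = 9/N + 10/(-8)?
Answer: 13/1728 ≈ 0.0075231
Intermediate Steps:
m(P, N) = 15/4 - 27/N (m(P, N) = -3*(9/N + 10/(-8)) = -3*(9/N + 10*(-⅛)) = -3*(9/N - 5/4) = -3*(-5/4 + 9/N) = 15/4 - 27/N)
u = 648
m(-23, -24)/u = (15/4 - 27/(-24))/648 = (15/4 - 27*(-1/24))*(1/648) = (15/4 + 9/8)*(1/648) = (39/8)*(1/648) = 13/1728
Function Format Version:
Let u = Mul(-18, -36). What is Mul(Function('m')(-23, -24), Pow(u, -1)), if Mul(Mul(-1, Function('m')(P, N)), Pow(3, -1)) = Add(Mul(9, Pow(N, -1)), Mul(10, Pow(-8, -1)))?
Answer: Rational(13, 1728) ≈ 0.0075231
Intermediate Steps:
Function('m')(P, N) = Add(Rational(15, 4), Mul(-27, Pow(N, -1))) (Function('m')(P, N) = Mul(-3, Add(Mul(9, Pow(N, -1)), Mul(10, Pow(-8, -1)))) = Mul(-3, Add(Mul(9, Pow(N, -1)), Mul(10, Rational(-1, 8)))) = Mul(-3, Add(Mul(9, Pow(N, -1)), Rational(-5, 4))) = Mul(-3, Add(Rational(-5, 4), Mul(9, Pow(N, -1)))) = Add(Rational(15, 4), Mul(-27, Pow(N, -1))))
u = 648
Mul(Function('m')(-23, -24), Pow(u, -1)) = Mul(Add(Rational(15, 4), Mul(-27, Pow(-24, -1))), Pow(648, -1)) = Mul(Add(Rational(15, 4), Mul(-27, Rational(-1, 24))), Rational(1, 648)) = Mul(Add(Rational(15, 4), Rational(9, 8)), Rational(1, 648)) = Mul(Rational(39, 8), Rational(1, 648)) = Rational(13, 1728)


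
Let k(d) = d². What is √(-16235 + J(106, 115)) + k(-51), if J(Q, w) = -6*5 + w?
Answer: 2601 + 5*I*√646 ≈ 2601.0 + 127.08*I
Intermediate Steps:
J(Q, w) = -30 + w
√(-16235 + J(106, 115)) + k(-51) = √(-16235 + (-30 + 115)) + (-51)² = √(-16235 + 85) + 2601 = √(-16150) + 2601 = 5*I*√646 + 2601 = 2601 + 5*I*√646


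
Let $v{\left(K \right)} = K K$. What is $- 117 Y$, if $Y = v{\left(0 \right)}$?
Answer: $0$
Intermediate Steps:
$v{\left(K \right)} = K^{2}$
$Y = 0$ ($Y = 0^{2} = 0$)
$- 117 Y = \left(-117\right) 0 = 0$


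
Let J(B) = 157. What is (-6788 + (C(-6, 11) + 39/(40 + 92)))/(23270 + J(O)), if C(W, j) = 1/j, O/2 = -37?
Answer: -298655/1030788 ≈ -0.28973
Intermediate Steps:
O = -74 (O = 2*(-37) = -74)
(-6788 + (C(-6, 11) + 39/(40 + 92)))/(23270 + J(O)) = (-6788 + (1/11 + 39/(40 + 92)))/(23270 + 157) = (-6788 + (1/11 + 39/132))/23427 = (-6788 + (1/11 + (1/132)*39))*(1/23427) = (-6788 + (1/11 + 13/44))*(1/23427) = (-6788 + 17/44)*(1/23427) = -298655/44*1/23427 = -298655/1030788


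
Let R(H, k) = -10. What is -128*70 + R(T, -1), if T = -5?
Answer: -8970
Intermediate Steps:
-128*70 + R(T, -1) = -128*70 - 10 = -8960 - 10 = -8970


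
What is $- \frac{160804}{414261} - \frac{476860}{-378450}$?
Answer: $\frac{1518758074}{1741967505} \approx 0.87186$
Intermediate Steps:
$- \frac{160804}{414261} - \frac{476860}{-378450} = \left(-160804\right) \frac{1}{414261} - - \frac{47686}{37845} = - \frac{160804}{414261} + \frac{47686}{37845} = \frac{1518758074}{1741967505}$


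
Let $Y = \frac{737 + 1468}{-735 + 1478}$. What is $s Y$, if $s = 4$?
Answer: $\frac{8820}{743} \approx 11.871$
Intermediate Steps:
$Y = \frac{2205}{743} \approx 2.9677$
$s Y = 4 \cdot \frac{2205}{743} = \frac{8820}{743}$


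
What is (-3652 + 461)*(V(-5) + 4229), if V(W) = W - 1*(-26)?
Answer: -13561750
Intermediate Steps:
V(W) = 26 + W (V(W) = W + 26 = 26 + W)
(-3652 + 461)*(V(-5) + 4229) = (-3652 + 461)*((26 - 5) + 4229) = -3191*(21 + 4229) = -3191*4250 = -13561750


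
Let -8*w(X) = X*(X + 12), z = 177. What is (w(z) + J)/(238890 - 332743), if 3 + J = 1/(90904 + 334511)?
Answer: 14241617947/319411791960 ≈ 0.044587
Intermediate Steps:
J = -1276244/425415 (J = -3 + 1/(90904 + 334511) = -3 + 1/425415 = -1276244/425415 ≈ -3.0000)
w(X) = -X*(12 + X)/8 (w(X) = -X*(X + 12)/8 = -X*(12 + X)/8)
(w(z) + J)/(238890 - 332743) = (-⅛*177*(12 + 177) - 1276244/425415)/(238890 - 332743) = (-⅛*177*189 - 1276244/425415)/(-93853) = (-33453/8 - 1276244/425415)*(-1/93853) = -14241617947/3403320*(-1/93853) = 14241617947/319411791960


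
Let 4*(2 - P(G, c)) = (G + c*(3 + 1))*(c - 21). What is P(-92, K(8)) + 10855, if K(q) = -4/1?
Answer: 10182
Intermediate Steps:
K(q) = -4 (K(q) = -4*1 = -4)
P(G, c) = 2 - (-21 + c)*(G + 4*c)/4 (P(G, c) = 2 - (G + c*(3 + 1))*(c - 21)/4 = 2 - (G + c*4)*(-21 + c)/4 = 2 - (G + 4*c)*(-21 + c)/4 = 2 - (-21 + c)*(G + 4*c)/4)
P(-92, K(8)) + 10855 = (2 - 1*(-4)² + 21*(-4) + (21/4)*(-92) - ¼*(-92)*(-4)) + 10855 = (2 - 1*16 - 84 - 483 - 92) + 10855 = (2 - 16 - 84 - 483 - 92) + 10855 = -673 + 10855 = 10182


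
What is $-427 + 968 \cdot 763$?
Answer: $738157$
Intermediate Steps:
$-427 + 968 \cdot 763 = -427 + 738584 = 738157$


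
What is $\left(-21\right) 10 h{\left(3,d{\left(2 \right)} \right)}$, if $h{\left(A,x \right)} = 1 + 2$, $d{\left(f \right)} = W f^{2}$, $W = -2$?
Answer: $-630$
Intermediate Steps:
$d{\left(f \right)} = - 2 f^{2}$
$h{\left(A,x \right)} = 3$
$\left(-21\right) 10 h{\left(3,d{\left(2 \right)} \right)} = \left(-21\right) 10 \cdot 3 = \left(-210\right) 3 = -630$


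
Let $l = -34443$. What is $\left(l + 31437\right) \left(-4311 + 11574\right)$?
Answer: $-21832578$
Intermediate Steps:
$\left(l + 31437\right) \left(-4311 + 11574\right) = \left(-34443 + 31437\right) \left(-4311 + 11574\right) = \left(-3006\right) 7263 = -21832578$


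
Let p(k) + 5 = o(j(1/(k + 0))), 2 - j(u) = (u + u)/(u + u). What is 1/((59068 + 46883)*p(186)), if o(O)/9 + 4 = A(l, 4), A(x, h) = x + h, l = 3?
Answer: 1/2330922 ≈ 4.2901e-7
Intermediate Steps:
j(u) = 1 (j(u) = 2 - (u + u)/(u + u) = 2 - 2*u/(2*u) = 2 - 2*u*1/(2*u) = 2 - 1*1 = 2 - 1 = 1)
A(x, h) = h + x
o(O) = 27 (o(O) = -36 + 9*(4 + 3) = -36 + 9*7 = -36 + 63 = 27)
p(k) = 22 (p(k) = -5 + 27 = 22)
1/((59068 + 46883)*p(186)) = 1/((59068 + 46883)*22) = (1/22)/105951 = (1/105951)*(1/22) = 1/2330922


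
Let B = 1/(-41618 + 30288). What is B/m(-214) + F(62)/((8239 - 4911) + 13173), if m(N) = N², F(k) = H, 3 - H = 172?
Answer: -87688823421/8561852088680 ≈ -0.010242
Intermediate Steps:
H = -169 (H = 3 - 1*172 = 3 - 172 = -169)
F(k) = -169
B = -1/11330 (B = 1/(-11330) = -1/11330 ≈ -8.8261e-5)
B/m(-214) + F(62)/((8239 - 4911) + 13173) = -1/(11330*((-214)²)) - 169/((8239 - 4911) + 13173) = -1/11330/45796 - 169/(3328 + 13173) = -1/11330*1/45796 - 169/16501 = -1/518868680 - 169*1/16501 = -1/518868680 - 169/16501 = -87688823421/8561852088680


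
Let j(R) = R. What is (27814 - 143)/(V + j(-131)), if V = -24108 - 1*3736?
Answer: -27671/27975 ≈ -0.98913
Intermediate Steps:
V = -27844 (V = -24108 - 3736 = -27844)
(27814 - 143)/(V + j(-131)) = (27814 - 143)/(-27844 - 131) = 27671/(-27975) = 27671*(-1/27975) = -27671/27975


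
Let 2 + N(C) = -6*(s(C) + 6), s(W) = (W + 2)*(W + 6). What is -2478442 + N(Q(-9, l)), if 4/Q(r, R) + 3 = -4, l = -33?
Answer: -121447800/49 ≈ -2.4785e+6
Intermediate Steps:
Q(r, R) = -4/7 (Q(r, R) = 4/(-3 - 4) = 4/(-7) = 4*(-⅐) = -4/7)
s(W) = (2 + W)*(6 + W)
N(C) = -110 - 48*C - 6*C² (N(C) = -2 - 6*((12 + C² + 8*C) + 6) = -2 - 6*(18 + C² + 8*C) = -2 + (-108 - 48*C - 6*C²) = -110 - 48*C - 6*C²)
-2478442 + N(Q(-9, l)) = -2478442 + (-110 - 48*(-4/7) - 6*(-4/7)²) = -2478442 + (-110 + 192/7 - 6*16/49) = -2478442 + (-110 + 192/7 - 96/49) = -2478442 - 4142/49 = -121447800/49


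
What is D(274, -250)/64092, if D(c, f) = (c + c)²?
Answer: 75076/16023 ≈ 4.6855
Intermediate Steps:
D(c, f) = 4*c² (D(c, f) = (2*c)² = 4*c²)
D(274, -250)/64092 = (4*274²)/64092 = (4*75076)*(1/64092) = 300304*(1/64092) = 75076/16023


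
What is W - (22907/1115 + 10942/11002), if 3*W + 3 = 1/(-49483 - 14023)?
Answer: -26338202670481/1168564062570 ≈ -22.539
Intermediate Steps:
W = -190519/190518 (W = -1 + 1/(3*(-49483 - 14023)) = -1 + (⅓)/(-63506) = -1 + (⅓)*(-1/63506) = -1 - 1/190518 = -190519/190518 ≈ -1.0000)
W - (22907/1115 + 10942/11002) = -190519/190518 - (22907/1115 + 10942/11002) = -190519/190518 - (22907*(1/1115) + 10942*(1/11002)) = -190519/190518 - (22907/1115 + 5471/5501) = -190519/190518 - 1*132111572/6133615 = -190519/190518 - 132111572/6133615 = -26338202670481/1168564062570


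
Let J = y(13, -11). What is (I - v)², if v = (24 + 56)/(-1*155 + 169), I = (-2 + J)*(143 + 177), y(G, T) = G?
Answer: 605160000/49 ≈ 1.2350e+7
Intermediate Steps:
J = 13
I = 3520 (I = (-2 + 13)*(143 + 177) = 11*320 = 3520)
v = 40/7 (v = 80/(-155 + 169) = 80/14 = 80*(1/14) = 40/7 ≈ 5.7143)
(I - v)² = (3520 - 1*40/7)² = (3520 - 40/7)² = (24600/7)² = 605160000/49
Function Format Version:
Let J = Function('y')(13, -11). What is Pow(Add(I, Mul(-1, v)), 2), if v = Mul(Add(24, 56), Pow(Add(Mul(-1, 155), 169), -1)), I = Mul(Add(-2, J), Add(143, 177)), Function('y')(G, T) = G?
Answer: Rational(605160000, 49) ≈ 1.2350e+7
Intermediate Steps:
J = 13
I = 3520 (I = Mul(Add(-2, 13), Add(143, 177)) = Mul(11, 320) = 3520)
v = Rational(40, 7) (v = Mul(80, Pow(Add(-155, 169), -1)) = Mul(80, Pow(14, -1)) = Mul(80, Rational(1, 14)) = Rational(40, 7) ≈ 5.7143)
Pow(Add(I, Mul(-1, v)), 2) = Pow(Add(3520, Mul(-1, Rational(40, 7))), 2) = Pow(Add(3520, Rational(-40, 7)), 2) = Pow(Rational(24600, 7), 2) = Rational(605160000, 49)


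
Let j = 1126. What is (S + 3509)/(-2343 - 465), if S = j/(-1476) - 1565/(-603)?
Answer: -57865541/46281456 ≈ -1.2503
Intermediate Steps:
S = 30203/16482 (S = 1126/(-1476) - 1565/(-603) = 1126*(-1/1476) - 1565*(-1/603) = -563/738 + 1565/603 = 30203/16482 ≈ 1.8325)
(S + 3509)/(-2343 - 465) = (30203/16482 + 3509)/(-2343 - 465) = (57865541/16482)/(-2808) = (57865541/16482)*(-1/2808) = -57865541/46281456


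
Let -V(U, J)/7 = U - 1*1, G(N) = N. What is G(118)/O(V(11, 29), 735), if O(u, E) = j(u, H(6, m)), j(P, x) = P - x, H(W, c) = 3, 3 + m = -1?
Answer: -118/73 ≈ -1.6164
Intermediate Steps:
m = -4 (m = -3 - 1 = -4)
V(U, J) = 7 - 7*U (V(U, J) = -7*(U - 1*1) = -7*(U - 1) = -7*(-1 + U) = 7 - 7*U)
O(u, E) = -3 + u (O(u, E) = u - 1*3 = u - 3 = -3 + u)
G(118)/O(V(11, 29), 735) = 118/(-3 + (7 - 7*11)) = 118/(-3 + (7 - 77)) = 118/(-3 - 70) = 118/(-73) = 118*(-1/73) = -118/73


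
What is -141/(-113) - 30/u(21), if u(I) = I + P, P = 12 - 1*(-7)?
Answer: 225/452 ≈ 0.49779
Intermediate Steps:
P = 19 (P = 12 + 7 = 19)
u(I) = 19 + I (u(I) = I + 19 = 19 + I)
-141/(-113) - 30/u(21) = -141/(-113) - 30/(19 + 21) = -141*(-1/113) - 30/40 = 141/113 - 30*1/40 = 141/113 - 3/4 = 225/452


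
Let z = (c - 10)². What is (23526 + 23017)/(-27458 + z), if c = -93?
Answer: -6649/2407 ≈ -2.7624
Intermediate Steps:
z = 10609 (z = (-93 - 10)² = (-103)² = 10609)
(23526 + 23017)/(-27458 + z) = (23526 + 23017)/(-27458 + 10609) = 46543/(-16849) = 46543*(-1/16849) = -6649/2407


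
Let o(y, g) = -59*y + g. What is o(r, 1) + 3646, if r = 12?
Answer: 2939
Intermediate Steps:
o(y, g) = g - 59*y
o(r, 1) + 3646 = (1 - 59*12) + 3646 = (1 - 708) + 3646 = -707 + 3646 = 2939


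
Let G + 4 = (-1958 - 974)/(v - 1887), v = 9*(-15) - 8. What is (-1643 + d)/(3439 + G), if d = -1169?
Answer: -2854180/3487991 ≈ -0.81829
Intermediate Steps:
v = -143 (v = -135 - 8 = -143)
G = -2594/1015 (G = -4 + (-1958 - 974)/(-143 - 1887) = -4 - 2932/(-2030) = -4 - 2932*(-1/2030) = -4 + 1466/1015 = -2594/1015 ≈ -2.5557)
(-1643 + d)/(3439 + G) = (-1643 - 1169)/(3439 - 2594/1015) = -2812/3487991/1015 = -2812*1015/3487991 = -2854180/3487991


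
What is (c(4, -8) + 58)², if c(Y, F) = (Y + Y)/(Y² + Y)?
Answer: 85264/25 ≈ 3410.6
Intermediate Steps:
c(Y, F) = 2*Y/(Y + Y²) (c(Y, F) = (2*Y)/(Y + Y²) = 2*Y/(Y + Y²))
(c(4, -8) + 58)² = (2/(1 + 4) + 58)² = (2/5 + 58)² = (2*(⅕) + 58)² = (⅖ + 58)² = (292/5)² = 85264/25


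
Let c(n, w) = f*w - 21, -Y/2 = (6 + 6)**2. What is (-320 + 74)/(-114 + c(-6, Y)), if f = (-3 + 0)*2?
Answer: -82/531 ≈ -0.15443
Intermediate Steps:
Y = -288 (Y = -2*(6 + 6)**2 = -2*12**2 = -2*144 = -288)
f = -6 (f = -3*2 = -6)
c(n, w) = -21 - 6*w (c(n, w) = -6*w - 21 = -21 - 6*w)
(-320 + 74)/(-114 + c(-6, Y)) = (-320 + 74)/(-114 + (-21 - 6*(-288))) = -246/(-114 + (-21 + 1728)) = -246/(-114 + 1707) = -246/1593 = -246*1/1593 = -82/531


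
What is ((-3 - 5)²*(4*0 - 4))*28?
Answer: -7168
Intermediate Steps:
((-3 - 5)²*(4*0 - 4))*28 = ((-8)²*(0 - 4))*28 = (64*(-4))*28 = -256*28 = -7168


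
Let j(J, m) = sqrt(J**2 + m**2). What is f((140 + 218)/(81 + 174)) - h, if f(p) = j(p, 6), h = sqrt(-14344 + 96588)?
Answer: -2*sqrt(20561) + 2*sqrt(617266)/255 ≈ -280.62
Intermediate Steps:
h = 2*sqrt(20561) (h = sqrt(82244) = 2*sqrt(20561) ≈ 286.78)
f(p) = sqrt(36 + p**2) (f(p) = sqrt(p**2 + 6**2) = sqrt(p**2 + 36) = sqrt(36 + p**2))
f((140 + 218)/(81 + 174)) - h = sqrt(36 + ((140 + 218)/(81 + 174))**2) - 2*sqrt(20561) = sqrt(36 + (358/255)**2) - 2*sqrt(20561) = sqrt(36 + 128164/65025) - 2*sqrt(20561) = sqrt(2469064/65025) - 2*sqrt(20561) = 2*sqrt(617266)/255 - 2*sqrt(20561) = -2*sqrt(20561) + 2*sqrt(617266)/255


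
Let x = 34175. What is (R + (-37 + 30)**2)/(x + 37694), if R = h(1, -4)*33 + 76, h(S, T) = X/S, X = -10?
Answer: -205/71869 ≈ -0.0028524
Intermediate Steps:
h(S, T) = -10/S
R = -254 (R = -10/1*33 + 76 = -10*1*33 + 76 = -10*33 + 76 = -330 + 76 = -254)
(R + (-37 + 30)**2)/(x + 37694) = (-254 + (-37 + 30)**2)/(34175 + 37694) = (-254 + (-7)**2)/71869 = (-254 + 49)*(1/71869) = -205*1/71869 = -205/71869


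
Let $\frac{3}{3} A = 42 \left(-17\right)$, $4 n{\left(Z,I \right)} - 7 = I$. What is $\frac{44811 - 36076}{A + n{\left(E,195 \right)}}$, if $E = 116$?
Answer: $- \frac{17470}{1327} \approx -13.165$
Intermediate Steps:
$n{\left(Z,I \right)} = \frac{7}{4} + \frac{I}{4}$
$A = -714$ ($A = 42 \left(-17\right) = -714$)
$\frac{44811 - 36076}{A + n{\left(E,195 \right)}} = \frac{44811 - 36076}{-714 + \left(\frac{7}{4} + \frac{1}{4} \cdot 195\right)} = \frac{8735}{-714 + \left(\frac{7}{4} + \frac{195}{4}\right)} = \frac{8735}{-714 + \frac{101}{2}} = \frac{8735}{- \frac{1327}{2}} = 8735 \left(- \frac{2}{1327}\right) = - \frac{17470}{1327}$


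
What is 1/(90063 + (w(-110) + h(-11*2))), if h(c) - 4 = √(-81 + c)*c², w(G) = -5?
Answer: 45031/4067646106 - 121*I*√103/2033823053 ≈ 1.1071e-5 - 6.038e-7*I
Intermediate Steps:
h(c) = 4 + c²*√(-81 + c) (h(c) = 4 + √(-81 + c)*c² = 4 + c²*√(-81 + c))
1/(90063 + (w(-110) + h(-11*2))) = 1/(90063 + (-5 + (4 + (-11*2)²*√(-81 - 11*2)))) = 1/(90063 + (-5 + (4 + (-22)²*√(-81 - 22)))) = 1/(90063 + (-5 + (4 + 484*√(-103)))) = 1/(90063 + (-5 + (4 + 484*(I*√103)))) = 1/(90063 + (-5 + (4 + 484*I*√103))) = 1/(90063 + (-1 + 484*I*√103)) = 1/(90062 + 484*I*√103)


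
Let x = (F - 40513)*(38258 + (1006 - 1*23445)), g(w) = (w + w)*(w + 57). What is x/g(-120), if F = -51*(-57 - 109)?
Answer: -168983831/5040 ≈ -33529.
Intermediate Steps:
F = 8466 (F = -51*(-166) = 8466)
g(w) = 2*w*(57 + w) (g(w) = (2*w)*(57 + w) = 2*w*(57 + w))
x = -506951493 (x = (8466 - 40513)*(38258 + (1006 - 1*23445)) = -32047*(38258 + (1006 - 23445)) = -32047*(38258 - 22439) = -32047*15819 = -506951493)
x/g(-120) = -506951493*(-1/(240*(57 - 120))) = -506951493/(2*(-120)*(-63)) = -506951493/15120 = -506951493*1/15120 = -168983831/5040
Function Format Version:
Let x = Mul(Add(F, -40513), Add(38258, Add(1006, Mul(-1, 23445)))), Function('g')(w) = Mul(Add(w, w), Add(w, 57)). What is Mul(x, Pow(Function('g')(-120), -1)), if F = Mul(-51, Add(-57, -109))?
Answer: Rational(-168983831, 5040) ≈ -33529.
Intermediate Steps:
F = 8466 (F = Mul(-51, -166) = 8466)
Function('g')(w) = Mul(2, w, Add(57, w)) (Function('g')(w) = Mul(Mul(2, w), Add(57, w)) = Mul(2, w, Add(57, w)))
x = -506951493 (x = Mul(Add(8466, -40513), Add(38258, Add(1006, Mul(-1, 23445)))) = Mul(-32047, Add(38258, Add(1006, -23445))) = Mul(-32047, Add(38258, -22439)) = Mul(-32047, 15819) = -506951493)
Mul(x, Pow(Function('g')(-120), -1)) = Mul(-506951493, Pow(Mul(2, -120, Add(57, -120)), -1)) = Mul(-506951493, Pow(Mul(2, -120, -63), -1)) = Mul(-506951493, Pow(15120, -1)) = Mul(-506951493, Rational(1, 15120)) = Rational(-168983831, 5040)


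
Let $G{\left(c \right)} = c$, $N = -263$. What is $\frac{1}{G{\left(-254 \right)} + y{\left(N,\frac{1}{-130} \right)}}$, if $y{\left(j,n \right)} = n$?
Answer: $- \frac{130}{33021} \approx -0.0039369$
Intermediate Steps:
$\frac{1}{G{\left(-254 \right)} + y{\left(N,\frac{1}{-130} \right)}} = \frac{1}{-254 + \frac{1}{-130}} = \frac{1}{-254 - \frac{1}{130}} = \frac{1}{- \frac{33021}{130}} = - \frac{130}{33021}$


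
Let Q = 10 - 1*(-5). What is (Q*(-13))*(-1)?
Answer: 195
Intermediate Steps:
Q = 15 (Q = 10 + 5 = 15)
(Q*(-13))*(-1) = (15*(-13))*(-1) = -195*(-1) = 195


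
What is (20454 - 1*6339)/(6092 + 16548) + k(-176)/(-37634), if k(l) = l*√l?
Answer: 2823/4528 + 352*I*√11/18817 ≈ 0.62345 + 0.062042*I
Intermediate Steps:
k(l) = l^(3/2)
(20454 - 1*6339)/(6092 + 16548) + k(-176)/(-37634) = (20454 - 1*6339)/(6092 + 16548) + (-176)^(3/2)/(-37634) = (20454 - 6339)/22640 - 704*I*√11*(-1/37634) = 14115*(1/22640) + 352*I*√11/18817 = 2823/4528 + 352*I*√11/18817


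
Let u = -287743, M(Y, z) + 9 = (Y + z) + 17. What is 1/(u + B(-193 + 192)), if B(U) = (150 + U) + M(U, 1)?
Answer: -1/287586 ≈ -3.4772e-6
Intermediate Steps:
M(Y, z) = 8 + Y + z (M(Y, z) = -9 + ((Y + z) + 17) = -9 + (17 + Y + z) = 8 + Y + z)
B(U) = 159 + 2*U (B(U) = (150 + U) + (8 + U + 1) = (150 + U) + (9 + U) = 159 + 2*U)
1/(u + B(-193 + 192)) = 1/(-287743 + (159 + 2*(-193 + 192))) = 1/(-287743 + (159 + 2*(-1))) = 1/(-287743 + (159 - 2)) = 1/(-287743 + 157) = 1/(-287586) = -1/287586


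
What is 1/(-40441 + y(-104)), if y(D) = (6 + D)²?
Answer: -1/30837 ≈ -3.2429e-5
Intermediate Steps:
1/(-40441 + y(-104)) = 1/(-40441 + (6 - 104)²) = 1/(-40441 + (-98)²) = 1/(-40441 + 9604) = 1/(-30837) = -1/30837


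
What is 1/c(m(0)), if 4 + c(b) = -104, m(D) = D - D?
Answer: -1/108 ≈ -0.0092593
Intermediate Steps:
m(D) = 0
c(b) = -108 (c(b) = -4 - 104 = -108)
1/c(m(0)) = 1/(-108) = -1/108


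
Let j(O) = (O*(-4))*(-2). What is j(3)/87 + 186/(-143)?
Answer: -4250/4147 ≈ -1.0248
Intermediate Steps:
j(O) = 8*O (j(O) = -4*O*(-2) = 8*O)
j(3)/87 + 186/(-143) = (8*3)/87 + 186/(-143) = 24*(1/87) + 186*(-1/143) = 8/29 - 186/143 = -4250/4147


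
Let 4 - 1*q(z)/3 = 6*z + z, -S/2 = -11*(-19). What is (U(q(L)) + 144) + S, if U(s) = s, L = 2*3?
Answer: -388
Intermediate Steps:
L = 6
S = -418 (S = -(-22)*(-19) = -2*209 = -418)
q(z) = 12 - 21*z (q(z) = 12 - 3*(6*z + z) = 12 - 21*z)
(U(q(L)) + 144) + S = ((12 - 21*6) + 144) - 418 = ((12 - 126) + 144) - 418 = (-114 + 144) - 418 = 30 - 418 = -388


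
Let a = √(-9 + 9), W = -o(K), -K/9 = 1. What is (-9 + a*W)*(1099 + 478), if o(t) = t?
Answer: -14193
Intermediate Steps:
K = -9 (K = -9*1 = -9)
W = 9 (W = -1*(-9) = 9)
a = 0 (a = √0 = 0)
(-9 + a*W)*(1099 + 478) = (-9 + 0*9)*(1099 + 478) = (-9 + 0)*1577 = -9*1577 = -14193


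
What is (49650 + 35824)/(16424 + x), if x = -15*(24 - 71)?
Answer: 85474/17129 ≈ 4.9900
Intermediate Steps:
x = 705 (x = -15*(-47) = 705)
(49650 + 35824)/(16424 + x) = (49650 + 35824)/(16424 + 705) = 85474/17129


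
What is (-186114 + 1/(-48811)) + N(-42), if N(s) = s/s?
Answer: -9084361644/48811 ≈ -1.8611e+5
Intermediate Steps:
N(s) = 1
(-186114 + 1/(-48811)) + N(-42) = (-186114 + 1/(-48811)) + 1 = (-186114 - 1/48811) + 1 = -9084410455/48811 + 1 = -9084361644/48811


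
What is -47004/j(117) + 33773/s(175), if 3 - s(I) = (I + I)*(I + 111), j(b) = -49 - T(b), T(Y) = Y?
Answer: 2349676535/8308051 ≈ 282.82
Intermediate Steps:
j(b) = -49 - b
s(I) = 3 - 2*I*(111 + I) (s(I) = 3 - (I + I)*(I + 111) = 3 - 2*I*(111 + I))
-47004/j(117) + 33773/s(175) = -47004/(-49 - 1*117) + 33773/(3 - 222*175 - 2*175**2) = -47004/(-49 - 117) + 33773/(3 - 38850 - 2*30625) = -47004/(-166) + 33773/(3 - 38850 - 61250) = -47004*(-1/166) + 33773/(-100097) = 23502/83 + 33773*(-1/100097) = 23502/83 - 33773/100097 = 2349676535/8308051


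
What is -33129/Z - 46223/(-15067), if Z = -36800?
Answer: 2200161043/554465600 ≈ 3.9681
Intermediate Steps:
-33129/Z - 46223/(-15067) = -33129/(-36800) - 46223/(-15067) = -33129*(-1/36800) - 46223*(-1/15067) = 33129/36800 + 46223/15067 = 2200161043/554465600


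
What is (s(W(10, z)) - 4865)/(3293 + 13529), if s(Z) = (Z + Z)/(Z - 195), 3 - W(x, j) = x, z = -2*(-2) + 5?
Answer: -245679/849511 ≈ -0.28920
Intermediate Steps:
z = 9 (z = 4 + 5 = 9)
W(x, j) = 3 - x
s(Z) = 2*Z/(-195 + Z) (s(Z) = (2*Z)/(-195 + Z) = 2*Z/(-195 + Z))
(s(W(10, z)) - 4865)/(3293 + 13529) = (2*(3 - 1*10)/(-195 + (3 - 1*10)) - 4865)/(3293 + 13529) = (2*(3 - 10)/(-195 + (3 - 10)) - 4865)/16822 = (2*(-7)/(-195 - 7) - 4865)*(1/16822) = (2*(-7)/(-202) - 4865)*(1/16822) = (2*(-7)*(-1/202) - 4865)*(1/16822) = (7/101 - 4865)*(1/16822) = -491358/101*1/16822 = -245679/849511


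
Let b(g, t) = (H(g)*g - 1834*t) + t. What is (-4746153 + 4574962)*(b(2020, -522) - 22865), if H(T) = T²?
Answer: -1411185953645551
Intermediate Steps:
b(g, t) = g³ - 1833*t (b(g, t) = (g²*g - 1834*t) + t = (g³ - 1834*t) + t = g³ - 1833*t)
(-4746153 + 4574962)*(b(2020, -522) - 22865) = (-4746153 + 4574962)*((2020³ - 1833*(-522)) - 22865) = -171191*((8242408000 + 956826) - 22865) = -171191*(8243364826 - 22865) = -171191*8243341961 = -1411185953645551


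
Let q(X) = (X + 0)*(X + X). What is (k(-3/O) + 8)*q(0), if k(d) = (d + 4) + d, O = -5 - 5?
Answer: 0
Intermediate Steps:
q(X) = 2*X**2 (q(X) = X*(2*X) = 2*X**2)
O = -10
k(d) = 4 + 2*d (k(d) = (4 + d) + d = 4 + 2*d)
(k(-3/O) + 8)*q(0) = ((4 + 2*(-3/(-10))) + 8)*(2*0**2) = ((4 + 2*(-3*(-1/10))) + 8)*(2*0) = ((4 + 2*(3/10)) + 8)*0 = ((4 + 3/5) + 8)*0 = (23/5 + 8)*0 = (63/5)*0 = 0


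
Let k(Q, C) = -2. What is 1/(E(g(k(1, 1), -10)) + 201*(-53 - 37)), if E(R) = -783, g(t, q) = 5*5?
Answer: -1/18873 ≈ -5.2986e-5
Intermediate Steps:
g(t, q) = 25
1/(E(g(k(1, 1), -10)) + 201*(-53 - 37)) = 1/(-783 + 201*(-53 - 37)) = 1/(-783 + 201*(-90)) = 1/(-783 - 18090) = 1/(-18873) = -1/18873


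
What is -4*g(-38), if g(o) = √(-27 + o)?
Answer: -4*I*√65 ≈ -32.249*I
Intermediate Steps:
-4*g(-38) = -4*√(-27 - 38) = -4*I*√65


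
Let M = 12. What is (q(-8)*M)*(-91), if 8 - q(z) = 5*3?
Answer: 7644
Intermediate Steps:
q(z) = -7 (q(z) = 8 - 5*3 = 8 - 1*15 = 8 - 15 = -7)
(q(-8)*M)*(-91) = -7*12*(-91) = -84*(-91) = 7644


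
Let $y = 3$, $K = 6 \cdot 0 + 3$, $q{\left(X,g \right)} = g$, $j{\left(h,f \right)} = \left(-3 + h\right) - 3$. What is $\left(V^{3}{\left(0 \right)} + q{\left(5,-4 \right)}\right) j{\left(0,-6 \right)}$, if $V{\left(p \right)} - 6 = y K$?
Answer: $-20226$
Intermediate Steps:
$j{\left(h,f \right)} = -6 + h$
$K = 3$ ($K = 0 + 3 = 3$)
$V{\left(p \right)} = 15$ ($V{\left(p \right)} = 6 + 3 \cdot 3 = 6 + 9 = 15$)
$\left(V^{3}{\left(0 \right)} + q{\left(5,-4 \right)}\right) j{\left(0,-6 \right)} = \left(15^{3} - 4\right) \left(-6 + 0\right) = \left(3375 - 4\right) \left(-6\right) = 3371 \left(-6\right) = -20226$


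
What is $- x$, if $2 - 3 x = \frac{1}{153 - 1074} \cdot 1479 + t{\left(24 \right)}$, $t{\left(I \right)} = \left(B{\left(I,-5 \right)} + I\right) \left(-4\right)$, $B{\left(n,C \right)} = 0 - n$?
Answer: $- \frac{369}{307} \approx -1.202$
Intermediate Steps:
$B{\left(n,C \right)} = - n$
$t{\left(I \right)} = 0$ ($t{\left(I \right)} = \left(- I + I\right) \left(-4\right) = 0 \left(-4\right) = 0$)
$x = \frac{369}{307}$ ($x = \frac{2}{3} - \frac{\frac{1}{153 - 1074} \cdot 1479 + 0}{3} = \frac{2}{3} - \frac{\frac{1}{-921} \cdot 1479 + 0}{3} = \frac{2}{3} - \frac{\left(- \frac{1}{921}\right) 1479 + 0}{3} = \frac{2}{3} - \frac{- \frac{493}{307} + 0}{3} = \frac{2}{3} - - \frac{493}{921} = \frac{2}{3} + \frac{493}{921} = \frac{369}{307} \approx 1.202$)
$- x = \left(-1\right) \frac{369}{307} = - \frac{369}{307}$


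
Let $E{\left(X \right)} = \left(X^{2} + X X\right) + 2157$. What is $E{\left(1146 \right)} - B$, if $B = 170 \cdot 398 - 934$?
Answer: $2562063$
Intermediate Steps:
$E{\left(X \right)} = 2157 + 2 X^{2}$ ($E{\left(X \right)} = \left(X^{2} + X^{2}\right) + 2157 = 2 X^{2} + 2157 = 2157 + 2 X^{2}$)
$B = 66726$ ($B = 67660 - 934 = 66726$)
$E{\left(1146 \right)} - B = \left(2157 + 2 \cdot 1146^{2}\right) - 66726 = \left(2157 + 2 \cdot 1313316\right) - 66726 = \left(2157 + 2626632\right) - 66726 = 2628789 - 66726 = 2562063$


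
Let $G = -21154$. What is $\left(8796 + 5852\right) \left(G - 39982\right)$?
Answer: $-895520128$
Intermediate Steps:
$\left(8796 + 5852\right) \left(G - 39982\right) = \left(8796 + 5852\right) \left(-21154 - 39982\right) = 14648 \left(-61136\right) = -895520128$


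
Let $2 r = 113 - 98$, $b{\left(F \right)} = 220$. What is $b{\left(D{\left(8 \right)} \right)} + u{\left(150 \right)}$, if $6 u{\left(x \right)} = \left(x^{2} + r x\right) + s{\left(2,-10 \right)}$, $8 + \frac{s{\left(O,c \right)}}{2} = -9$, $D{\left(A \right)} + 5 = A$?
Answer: $\frac{24911}{6} \approx 4151.8$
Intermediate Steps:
$D{\left(A \right)} = -5 + A$
$s{\left(O,c \right)} = -34$ ($s{\left(O,c \right)} = -16 + 2 \left(-9\right) = -16 - 18 = -34$)
$r = \frac{15}{2}$ ($r = \frac{113 - 98}{2} = \frac{1}{2} \cdot 15 = \frac{15}{2} \approx 7.5$)
$u{\left(x \right)} = - \frac{17}{3} + \frac{x^{2}}{6} + \frac{5 x}{4}$ ($u{\left(x \right)} = \frac{\left(x^{2} + \frac{15 x}{2}\right) - 34}{6} = \frac{-34 + x^{2} + \frac{15 x}{2}}{6} = - \frac{17}{3} + \frac{x^{2}}{6} + \frac{5 x}{4}$)
$b{\left(D{\left(8 \right)} \right)} + u{\left(150 \right)} = 220 + \left(- \frac{17}{3} + \frac{150^{2}}{6} + \frac{5}{4} \cdot 150\right) = 220 + \left(- \frac{17}{3} + \frac{1}{6} \cdot 22500 + \frac{375}{2}\right) = 220 + \left(- \frac{17}{3} + 3750 + \frac{375}{2}\right) = 220 + \frac{23591}{6} = \frac{24911}{6}$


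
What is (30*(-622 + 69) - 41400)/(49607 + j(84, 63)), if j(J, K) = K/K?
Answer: -9665/8268 ≈ -1.1690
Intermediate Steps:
j(J, K) = 1
(30*(-622 + 69) - 41400)/(49607 + j(84, 63)) = (30*(-622 + 69) - 41400)/(49607 + 1) = (30*(-553) - 41400)/49608 = (-16590 - 41400)*(1/49608) = -57990*1/49608 = -9665/8268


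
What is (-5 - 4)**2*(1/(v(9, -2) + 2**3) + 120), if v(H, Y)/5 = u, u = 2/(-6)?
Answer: 184923/19 ≈ 9732.8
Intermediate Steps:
u = -1/3 (u = 2*(-1/6) = -1/3 ≈ -0.33333)
v(H, Y) = -5/3 (v(H, Y) = 5*(-1/3) = -5/3)
(-5 - 4)**2*(1/(v(9, -2) + 2**3) + 120) = (-5 - 4)**2*(1/(-5/3 + 2**3) + 120) = (-9)**2*(1/(-5/3 + 8) + 120) = 81*(1/(19/3) + 120) = 81*(3/19 + 120) = 81*(2283/19) = 184923/19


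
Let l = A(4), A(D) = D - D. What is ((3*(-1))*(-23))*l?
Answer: 0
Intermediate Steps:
A(D) = 0
l = 0
((3*(-1))*(-23))*l = ((3*(-1))*(-23))*0 = -3*(-23)*0 = 69*0 = 0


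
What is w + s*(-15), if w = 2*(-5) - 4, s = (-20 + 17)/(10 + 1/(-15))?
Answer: -1411/149 ≈ -9.4698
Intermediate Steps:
s = -45/149 (s = -3/(10 - 1/15) = -3/149/15 = -3*15/149 = -45/149 ≈ -0.30201)
w = -14 (w = -10 - 4 = -14)
w + s*(-15) = -14 - 45/149*(-15) = -14 + 675/149 = -1411/149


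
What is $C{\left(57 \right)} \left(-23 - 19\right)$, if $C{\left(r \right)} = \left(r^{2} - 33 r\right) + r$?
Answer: $-59850$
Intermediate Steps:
$C{\left(r \right)} = r^{2} - 32 r$
$C{\left(57 \right)} \left(-23 - 19\right) = 57 \left(-32 + 57\right) \left(-23 - 19\right) = 57 \cdot 25 \left(-42\right) = 1425 \left(-42\right) = -59850$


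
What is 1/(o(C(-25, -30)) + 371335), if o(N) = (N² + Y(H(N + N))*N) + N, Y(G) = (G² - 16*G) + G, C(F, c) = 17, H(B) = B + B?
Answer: 1/432909 ≈ 2.3100e-6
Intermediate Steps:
H(B) = 2*B
Y(G) = G² - 15*G
o(N) = N + N² + 4*N²*(-15 + 4*N) (o(N) = (N² + ((2*(N + N))*(-15 + 2*(N + N)))*N) + N = (N² + ((2*(2*N))*(-15 + 2*(2*N)))*N) + N = (N² + ((4*N)*(-15 + 4*N))*N) + N = (N² + (4*N*(-15 + 4*N))*N) + N = (N² + 4*N²*(-15 + 4*N)) + N = N + N² + 4*N²*(-15 + 4*N))
1/(o(C(-25, -30)) + 371335) = 1/(17*(1 - 59*17 + 16*17²) + 371335) = 1/(17*(1 - 1003 + 16*289) + 371335) = 1/(17*(1 - 1003 + 4624) + 371335) = 1/(17*3622 + 371335) = 1/(61574 + 371335) = 1/432909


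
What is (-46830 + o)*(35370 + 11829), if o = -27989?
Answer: -3531381981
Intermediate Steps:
(-46830 + o)*(35370 + 11829) = (-46830 - 27989)*(35370 + 11829) = -74819*47199 = -3531381981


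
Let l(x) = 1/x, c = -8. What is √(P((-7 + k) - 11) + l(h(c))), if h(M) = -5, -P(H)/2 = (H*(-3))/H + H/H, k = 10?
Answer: √95/5 ≈ 1.9494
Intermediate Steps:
P(H) = 4 (P(H) = -2*((H*(-3))/H + H/H) = -2*((-3*H)/H + 1) = -2*(-3 + 1) = -2*(-2) = 4)
√(P((-7 + k) - 11) + l(h(c))) = √(4 + 1/(-5)) = √(4 - ⅕) = √(19/5) = √95/5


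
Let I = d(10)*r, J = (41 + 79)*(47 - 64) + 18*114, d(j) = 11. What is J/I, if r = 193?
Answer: 12/2123 ≈ 0.0056524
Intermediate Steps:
J = 12 (J = 120*(-17) + 2052 = -2040 + 2052 = 12)
I = 2123 (I = 11*193 = 2123)
J/I = 12/2123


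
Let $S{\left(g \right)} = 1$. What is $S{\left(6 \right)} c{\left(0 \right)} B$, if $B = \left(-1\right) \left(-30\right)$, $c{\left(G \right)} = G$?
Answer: $0$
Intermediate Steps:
$B = 30$
$S{\left(6 \right)} c{\left(0 \right)} B = 1 \cdot 0 \cdot 30 = 0 \cdot 30 = 0$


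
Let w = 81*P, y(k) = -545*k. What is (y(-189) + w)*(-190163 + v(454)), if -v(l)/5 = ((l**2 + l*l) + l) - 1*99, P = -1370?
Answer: 17945925570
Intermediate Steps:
v(l) = 495 - 10*l**2 - 5*l (v(l) = -5*(((l**2 + l*l) + l) - 1*99) = -5*(((l**2 + l**2) + l) - 99) = -5*((2*l**2 + l) - 99) = -5*((l + 2*l**2) - 99) = -5*(-99 + l + 2*l**2) = 495 - 10*l**2 - 5*l)
w = -110970 (w = 81*(-1370) = -110970)
(y(-189) + w)*(-190163 + v(454)) = (-545*(-189) - 110970)*(-190163 + (495 - 10*454**2 - 5*454)) = (103005 - 110970)*(-190163 + (495 - 10*206116 - 2270)) = -7965*(-190163 + (495 - 2061160 - 2270)) = -7965*(-190163 - 2062935) = -7965*(-2253098) = 17945925570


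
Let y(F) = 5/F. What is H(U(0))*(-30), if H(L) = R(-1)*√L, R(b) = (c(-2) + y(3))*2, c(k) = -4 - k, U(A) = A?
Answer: 0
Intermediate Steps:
R(b) = -⅔ (R(b) = ((-4 - 1*(-2)) + 5/3)*2 = ((-4 + 2) + 5*(⅓))*2 = (-2 + 5/3)*2 = -⅓*2 = -⅔)
H(L) = -2*√L/3
H(U(0))*(-30) = -2*√0/3*(-30) = -⅔*0*(-30) = 0*(-30) = 0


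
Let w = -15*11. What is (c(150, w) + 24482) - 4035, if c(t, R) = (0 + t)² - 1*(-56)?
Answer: 43003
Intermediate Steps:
w = -165
c(t, R) = 56 + t² (c(t, R) = t² + 56 = 56 + t²)
(c(150, w) + 24482) - 4035 = ((56 + 150²) + 24482) - 4035 = ((56 + 22500) + 24482) - 4035 = (22556 + 24482) - 4035 = 47038 - 4035 = 43003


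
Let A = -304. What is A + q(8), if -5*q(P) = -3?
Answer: -1517/5 ≈ -303.40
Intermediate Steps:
q(P) = ⅗ (q(P) = -⅕*(-3) = ⅗)
A + q(8) = -304 + ⅗ = -1517/5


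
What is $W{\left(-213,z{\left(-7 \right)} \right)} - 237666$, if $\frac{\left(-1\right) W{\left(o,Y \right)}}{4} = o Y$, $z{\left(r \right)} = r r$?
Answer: $-195918$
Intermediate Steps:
$z{\left(r \right)} = r^{2}$
$W{\left(o,Y \right)} = - 4 Y o$ ($W{\left(o,Y \right)} = - 4 o Y = - 4 Y o$)
$W{\left(-213,z{\left(-7 \right)} \right)} - 237666 = \left(-4\right) \left(-7\right)^{2} \left(-213\right) - 237666 = \left(-4\right) 49 \left(-213\right) - 237666 = 41748 - 237666 = -195918$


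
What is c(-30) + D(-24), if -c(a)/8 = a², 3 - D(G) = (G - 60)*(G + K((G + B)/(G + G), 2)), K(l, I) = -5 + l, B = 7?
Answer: -38413/4 ≈ -9603.3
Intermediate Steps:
D(G) = 3 - (-60 + G)*(-5 + G + (7 + G)/(2*G)) (D(G) = 3 - (G - 60)*(G + (-5 + (G + 7)/(G + G))) = 3 - (-60 + G)*(G + (-5 + (7 + G)/((2*G)))) = 3 - (-60 + G)*(G + (-5 + (7 + G)*(1/(2*G)))) = 3 - (-60 + G)*(G + (-5 + (7 + G)/(2*G))) = 3 - (-60 + G)*(-5 + G + (7 + G)/(2*G)))
c(a) = -8*a²
c(-30) + D(-24) = -8*(-30)² + (-541/2 - 1*(-24)² + 210/(-24) + (129/2)*(-24)) = -8*900 + (-541/2 - 1*576 + 210*(-1/24) - 1548) = -7200 + (-541/2 - 576 - 35/4 - 1548) = -7200 - 9613/4 = -38413/4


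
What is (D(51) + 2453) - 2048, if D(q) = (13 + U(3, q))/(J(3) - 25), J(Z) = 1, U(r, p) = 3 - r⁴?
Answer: 9785/24 ≈ 407.71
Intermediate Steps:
D(q) = 65/24 (D(q) = (13 + (3 - 1*3⁴))/(1 - 25) = (13 + (3 - 1*81))/(-24) = (13 + (3 - 81))*(-1/24) = (13 - 78)*(-1/24) = -65*(-1/24) = 65/24)
(D(51) + 2453) - 2048 = (65/24 + 2453) - 2048 = 58937/24 - 2048 = 9785/24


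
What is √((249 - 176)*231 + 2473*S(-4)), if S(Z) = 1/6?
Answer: √621906/6 ≈ 131.44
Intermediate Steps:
S(Z) = ⅙
√((249 - 176)*231 + 2473*S(-4)) = √((249 - 176)*231 + 2473*(⅙)) = √(73*231 + 2473/6) = √(16863 + 2473/6) = √(103651/6) = √621906/6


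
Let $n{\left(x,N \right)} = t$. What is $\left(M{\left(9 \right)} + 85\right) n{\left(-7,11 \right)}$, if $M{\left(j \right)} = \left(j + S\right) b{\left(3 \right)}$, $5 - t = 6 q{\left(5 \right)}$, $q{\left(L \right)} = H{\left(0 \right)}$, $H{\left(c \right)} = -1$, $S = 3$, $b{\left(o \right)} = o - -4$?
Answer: $1859$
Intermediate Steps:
$b{\left(o \right)} = 4 + o$ ($b{\left(o \right)} = o + 4 = 4 + o$)
$q{\left(L \right)} = -1$
$t = 11$ ($t = 5 - 6 \left(-1\right) = 5 - -6 = 5 + 6 = 11$)
$M{\left(j \right)} = 21 + 7 j$ ($M{\left(j \right)} = \left(j + 3\right) \left(4 + 3\right) = \left(3 + j\right) 7 = 21 + 7 j$)
$n{\left(x,N \right)} = 11$
$\left(M{\left(9 \right)} + 85\right) n{\left(-7,11 \right)} = \left(\left(21 + 7 \cdot 9\right) + 85\right) 11 = \left(\left(21 + 63\right) + 85\right) 11 = \left(84 + 85\right) 11 = 169 \cdot 11 = 1859$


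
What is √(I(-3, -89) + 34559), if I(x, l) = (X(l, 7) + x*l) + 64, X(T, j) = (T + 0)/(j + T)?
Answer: √234607658/82 ≈ 186.79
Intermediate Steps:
X(T, j) = T/(T + j)
I(x, l) = 64 + l*x + l/(7 + l) (I(x, l) = (l/(l + 7) + x*l) + 64 = (l/(7 + l) + l*x) + 64 = (l*x + l/(7 + l)) + 64 = 64 + l*x + l/(7 + l))
√(I(-3, -89) + 34559) = √((-89 + (7 - 89)*(64 - 89*(-3)))/(7 - 89) + 34559) = √((-89 - 82*(64 + 267))/(-82) + 34559) = √(-(-89 - 82*331)/82 + 34559) = √(-(-89 - 27142)/82 + 34559) = √(-1/82*(-27231) + 34559) = √(27231/82 + 34559) = √(2861069/82) = √234607658/82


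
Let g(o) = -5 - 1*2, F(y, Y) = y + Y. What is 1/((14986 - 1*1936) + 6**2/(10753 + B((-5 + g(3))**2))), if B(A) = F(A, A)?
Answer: 11041/144085086 ≈ 7.6628e-5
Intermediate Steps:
F(y, Y) = Y + y
g(o) = -7 (g(o) = -5 - 2 = -7)
B(A) = 2*A (B(A) = A + A = 2*A)
1/((14986 - 1*1936) + 6**2/(10753 + B((-5 + g(3))**2))) = 1/((14986 - 1*1936) + 6**2/(10753 + 2*(-5 - 7)**2)) = 1/((14986 - 1936) + 36/(10753 + 2*(-12)**2)) = 1/(13050 + 36/(10753 + 2*144)) = 1/(13050 + 36/(10753 + 288)) = 1/(13050 + 36/11041) = 1/(144085086/11041) = 11041/144085086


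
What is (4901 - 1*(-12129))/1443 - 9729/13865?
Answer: 363473/32745 ≈ 11.100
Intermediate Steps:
(4901 - 1*(-12129))/1443 - 9729/13865 = (4901 + 12129)*(1/1443) - 9729*1/13865 = 17030*(1/1443) - 207/295 = 1310/111 - 207/295 = 363473/32745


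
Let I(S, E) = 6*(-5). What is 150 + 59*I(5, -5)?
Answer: -1620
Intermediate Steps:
I(S, E) = -30
150 + 59*I(5, -5) = 150 + 59*(-30) = 150 - 1770 = -1620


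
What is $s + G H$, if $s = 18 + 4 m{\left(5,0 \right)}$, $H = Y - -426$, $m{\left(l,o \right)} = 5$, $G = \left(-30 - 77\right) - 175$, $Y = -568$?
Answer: $40082$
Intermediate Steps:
$G = -282$ ($G = -107 - 175 = -282$)
$H = -142$ ($H = -568 - -426 = -568 + 426 = -142$)
$s = 38$ ($s = 18 + 4 \cdot 5 = 18 + 20 = 38$)
$s + G H = 38 - -40044 = 38 + 40044 = 40082$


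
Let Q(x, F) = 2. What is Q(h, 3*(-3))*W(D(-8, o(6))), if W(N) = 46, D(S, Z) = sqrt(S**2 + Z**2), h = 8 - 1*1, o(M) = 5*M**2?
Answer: 92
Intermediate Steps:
h = 7 (h = 8 - 1 = 7)
Q(h, 3*(-3))*W(D(-8, o(6))) = 2*46 = 92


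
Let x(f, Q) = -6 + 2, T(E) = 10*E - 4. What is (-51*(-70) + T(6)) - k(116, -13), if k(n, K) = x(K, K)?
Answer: 3630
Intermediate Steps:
T(E) = -4 + 10*E
x(f, Q) = -4
k(n, K) = -4
(-51*(-70) + T(6)) - k(116, -13) = (-51*(-70) + (-4 + 10*6)) - 1*(-4) = (3570 + (-4 + 60)) + 4 = (3570 + 56) + 4 = 3626 + 4 = 3630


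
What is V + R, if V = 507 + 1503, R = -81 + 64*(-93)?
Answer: -4023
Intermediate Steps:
R = -6033 (R = -81 - 5952 = -6033)
V = 2010
V + R = 2010 - 6033 = -4023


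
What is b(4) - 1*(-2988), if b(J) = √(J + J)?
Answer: 2988 + 2*√2 ≈ 2990.8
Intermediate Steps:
b(J) = √2*√J (b(J) = √(2*J) = √2*√J)
b(4) - 1*(-2988) = √2*√4 - 1*(-2988) = √2*2 + 2988 = 2*√2 + 2988 = 2988 + 2*√2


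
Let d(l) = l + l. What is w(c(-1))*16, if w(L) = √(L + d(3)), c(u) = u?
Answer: 16*√5 ≈ 35.777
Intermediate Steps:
d(l) = 2*l
w(L) = √(6 + L) (w(L) = √(L + 2*3) = √(L + 6) = √(6 + L))
w(c(-1))*16 = √(6 - 1)*16 = √5*16 = 16*√5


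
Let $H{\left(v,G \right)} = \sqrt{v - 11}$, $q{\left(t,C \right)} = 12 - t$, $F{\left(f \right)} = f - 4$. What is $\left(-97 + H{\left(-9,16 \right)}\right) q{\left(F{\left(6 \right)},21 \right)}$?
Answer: $-970 + 20 i \sqrt{5} \approx -970.0 + 44.721 i$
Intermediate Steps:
$F{\left(f \right)} = -4 + f$ ($F{\left(f \right)} = f - 4 = -4 + f$)
$H{\left(v,G \right)} = \sqrt{-11 + v}$
$\left(-97 + H{\left(-9,16 \right)}\right) q{\left(F{\left(6 \right)},21 \right)} = \left(-97 + \sqrt{-11 - 9}\right) \left(12 - \left(-4 + 6\right)\right) = \left(-97 + \sqrt{-20}\right) \left(12 - 2\right) = \left(-97 + 2 i \sqrt{5}\right) \left(12 - 2\right) = \left(-97 + 2 i \sqrt{5}\right) 10 = -970 + 20 i \sqrt{5}$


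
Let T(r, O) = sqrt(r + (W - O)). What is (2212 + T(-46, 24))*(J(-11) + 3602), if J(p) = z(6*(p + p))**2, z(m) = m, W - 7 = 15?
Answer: 46509512 + 84104*I*sqrt(3) ≈ 4.651e+7 + 1.4567e+5*I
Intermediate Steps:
W = 22 (W = 7 + 15 = 22)
T(r, O) = sqrt(22 + r - O) (T(r, O) = sqrt(r + (22 - O)) = sqrt(22 + r - O))
J(p) = 144*p**2 (J(p) = (6*(p + p))**2 = (6*(2*p))**2 = (12*p)**2 = 144*p**2)
(2212 + T(-46, 24))*(J(-11) + 3602) = (2212 + sqrt(22 - 46 - 1*24))*(144*(-11)**2 + 3602) = (2212 + sqrt(22 - 46 - 24))*(144*121 + 3602) = (2212 + sqrt(-48))*(17424 + 3602) = (2212 + 4*I*sqrt(3))*21026 = 46509512 + 84104*I*sqrt(3)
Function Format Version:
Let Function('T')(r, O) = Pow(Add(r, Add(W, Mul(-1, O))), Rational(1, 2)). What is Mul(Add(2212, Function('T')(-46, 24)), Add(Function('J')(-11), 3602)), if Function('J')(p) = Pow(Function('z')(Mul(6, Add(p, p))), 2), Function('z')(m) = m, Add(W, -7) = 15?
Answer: Add(46509512, Mul(84104, I, Pow(3, Rational(1, 2)))) ≈ Add(4.6510e+7, Mul(1.4567e+5, I))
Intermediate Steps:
W = 22 (W = Add(7, 15) = 22)
Function('T')(r, O) = Pow(Add(22, r, Mul(-1, O)), Rational(1, 2)) (Function('T')(r, O) = Pow(Add(r, Add(22, Mul(-1, O))), Rational(1, 2)) = Pow(Add(22, r, Mul(-1, O)), Rational(1, 2)))
Function('J')(p) = Mul(144, Pow(p, 2)) (Function('J')(p) = Pow(Mul(6, Add(p, p)), 2) = Pow(Mul(6, Mul(2, p)), 2) = Pow(Mul(12, p), 2) = Mul(144, Pow(p, 2)))
Mul(Add(2212, Function('T')(-46, 24)), Add(Function('J')(-11), 3602)) = Mul(Add(2212, Pow(Add(22, -46, Mul(-1, 24)), Rational(1, 2))), Add(Mul(144, Pow(-11, 2)), 3602)) = Mul(Add(2212, Pow(Add(22, -46, -24), Rational(1, 2))), Add(Mul(144, 121), 3602)) = Mul(Add(2212, Pow(-48, Rational(1, 2))), Add(17424, 3602)) = Mul(Add(2212, Mul(4, I, Pow(3, Rational(1, 2)))), 21026) = Add(46509512, Mul(84104, I, Pow(3, Rational(1, 2))))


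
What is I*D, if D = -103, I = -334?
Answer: 34402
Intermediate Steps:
I*D = -334*(-103) = 34402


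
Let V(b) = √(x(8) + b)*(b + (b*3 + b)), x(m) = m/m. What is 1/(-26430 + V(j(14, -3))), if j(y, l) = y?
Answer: -881/23282380 - 7*√15/69847140 ≈ -3.8228e-5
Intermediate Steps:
x(m) = 1
V(b) = 5*b*√(1 + b) (V(b) = √(1 + b)*(b + (b*3 + b)) = √(1 + b)*(b + (3*b + b)) = √(1 + b)*(b + 4*b) = √(1 + b)*(5*b) = 5*b*√(1 + b))
1/(-26430 + V(j(14, -3))) = 1/(-26430 + 5*14*√(1 + 14)) = 1/(-26430 + 5*14*√15) = 1/(-26430 + 70*√15)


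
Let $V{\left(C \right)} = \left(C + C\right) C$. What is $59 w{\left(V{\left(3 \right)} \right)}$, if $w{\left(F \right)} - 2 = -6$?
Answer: $-236$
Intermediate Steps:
$V{\left(C \right)} = 2 C^{2}$ ($V{\left(C \right)} = 2 C C = 2 C^{2}$)
$w{\left(F \right)} = -4$ ($w{\left(F \right)} = 2 - 6 = -4$)
$59 w{\left(V{\left(3 \right)} \right)} = 59 \left(-4\right) = -236$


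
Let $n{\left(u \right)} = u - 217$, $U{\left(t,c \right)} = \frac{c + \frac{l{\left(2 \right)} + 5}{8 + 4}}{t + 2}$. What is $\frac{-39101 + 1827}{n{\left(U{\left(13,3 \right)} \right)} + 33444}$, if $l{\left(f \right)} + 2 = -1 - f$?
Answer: $- \frac{93185}{83068} \approx -1.1218$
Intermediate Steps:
$l{\left(f \right)} = -3 - f$ ($l{\left(f \right)} = -2 - \left(1 + f\right) = -3 - f$)
$U{\left(t,c \right)} = \frac{c}{2 + t}$ ($U{\left(t,c \right)} = \frac{c + \frac{\left(-3 - 2\right) + 5}{8 + 4}}{t + 2} = \frac{c + \frac{\left(-3 - 2\right) + 5}{12}}{2 + t} = \frac{c + \left(-5 + 5\right) \frac{1}{12}}{2 + t} = \frac{c + 0 \cdot \frac{1}{12}}{2 + t} = \frac{c + 0}{2 + t} = \frac{c}{2 + t}$)
$n{\left(u \right)} = -217 + u$
$\frac{-39101 + 1827}{n{\left(U{\left(13,3 \right)} \right)} + 33444} = \frac{-39101 + 1827}{\left(-217 + \frac{3}{2 + 13}\right) + 33444} = - \frac{37274}{\left(-217 + \frac{3}{15}\right) + 33444} = - \frac{37274}{\left(-217 + 3 \cdot \frac{1}{15}\right) + 33444} = - \frac{37274}{\left(-217 + \frac{1}{5}\right) + 33444} = - \frac{37274}{- \frac{1084}{5} + 33444} = - \frac{37274}{\frac{166136}{5}} = \left(-37274\right) \frac{5}{166136} = - \frac{93185}{83068}$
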